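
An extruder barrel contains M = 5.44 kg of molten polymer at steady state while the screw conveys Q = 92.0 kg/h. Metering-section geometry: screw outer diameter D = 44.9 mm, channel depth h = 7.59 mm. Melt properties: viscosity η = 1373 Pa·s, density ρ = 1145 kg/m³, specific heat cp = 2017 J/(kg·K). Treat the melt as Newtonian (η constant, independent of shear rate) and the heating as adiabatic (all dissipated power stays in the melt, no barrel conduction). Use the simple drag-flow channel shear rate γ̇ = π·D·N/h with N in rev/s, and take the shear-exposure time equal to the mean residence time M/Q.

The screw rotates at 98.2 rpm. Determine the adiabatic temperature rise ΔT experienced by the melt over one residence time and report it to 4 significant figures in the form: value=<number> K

value=117.1 K

Q_s = Q / 3600 = 92.0 / 3600 = 0.0255556 kg/s
t_res = M / Q_s = 5.44 ÷ 0.0255556 = 212.87 s
Convert to SI: D = 0.0449 m, h = 0.00759 m, N = 98.2/60 = 1.63667 rev/s
γ̇ = π·D·N / h = π · 0.0449 · 1.63667 / 0.00759 = 30.4169 s⁻¹
ΔT = η·γ̇²·t_res/(ρ·cp) = [1373 × 30.4169² × 212.87] / [1145 × 2017] = 117.085 K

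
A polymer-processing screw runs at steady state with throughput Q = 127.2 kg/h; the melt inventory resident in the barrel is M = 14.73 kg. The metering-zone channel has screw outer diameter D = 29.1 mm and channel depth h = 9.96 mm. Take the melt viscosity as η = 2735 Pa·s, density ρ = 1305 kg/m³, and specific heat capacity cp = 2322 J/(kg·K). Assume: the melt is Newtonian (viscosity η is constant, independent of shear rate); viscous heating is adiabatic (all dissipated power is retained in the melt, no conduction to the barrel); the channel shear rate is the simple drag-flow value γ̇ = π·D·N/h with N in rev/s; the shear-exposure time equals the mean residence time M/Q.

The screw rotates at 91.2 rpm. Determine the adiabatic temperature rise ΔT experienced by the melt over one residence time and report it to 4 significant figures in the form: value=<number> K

value=73.24 K

Convert throughput: Q = 127.2 kg/h = 127.2/3600 = 0.0353333 kg/s
t_res = M / Q_s = 14.73 ÷ 0.0353333 = 416.887 s
Convert to SI: D = 0.0291 m, h = 0.00996 m, N = 91.2/60 = 1.52 rev/s
γ̇ = π D N / h = (π)(0.0291)(1.52) / 0.00996 = 13.9517 s⁻¹
Adiabatic rise: ΔT = η γ̇² t_res / (ρ cp) = 2735·(13.9517)²·416.887 / (1305·2322) = 73.2415 K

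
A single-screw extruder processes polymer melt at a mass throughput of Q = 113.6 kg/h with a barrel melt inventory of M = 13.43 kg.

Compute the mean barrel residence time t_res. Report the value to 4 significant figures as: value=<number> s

value=425.6 s

Convert throughput: Q = 113.6 kg/h = 113.6/3600 = 0.0315556 kg/s
Mean residence time: t_res = M/Q_s = 13.43 kg / 0.0315556 kg/s = 425.599 s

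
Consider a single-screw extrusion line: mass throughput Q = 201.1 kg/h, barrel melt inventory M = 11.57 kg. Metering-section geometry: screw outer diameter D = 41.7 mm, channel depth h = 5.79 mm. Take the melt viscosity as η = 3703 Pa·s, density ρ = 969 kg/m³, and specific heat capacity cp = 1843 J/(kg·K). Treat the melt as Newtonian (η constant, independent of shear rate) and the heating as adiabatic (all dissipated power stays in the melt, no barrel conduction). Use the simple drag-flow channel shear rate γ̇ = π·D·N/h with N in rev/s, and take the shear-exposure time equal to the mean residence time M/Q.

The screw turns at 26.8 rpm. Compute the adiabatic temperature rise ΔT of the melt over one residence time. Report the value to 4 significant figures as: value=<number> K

Throughput in SI: Q_s = 201.1 kg/h ÷ 3600 s/h = 0.0558611 kg/s
t_res = M / Q_s = 11.57 ÷ 0.0558611 = 207.121 s
D = 41.7 mm = 0.0417 m;  h = 5.79 mm = 0.00579 m;  N = 26.8 rpm / 60 = 0.446667 rev/s
Shear rate: γ̇ = πDN/h = π·0.0417·0.446667/0.00579 = 10.1063 s⁻¹
ΔT = η·γ̇²·t_res / (ρ·cp) = 3703 · (10.1063)² · 207.121 / (969 · 1843) = 43.8642 K

value=43.86 K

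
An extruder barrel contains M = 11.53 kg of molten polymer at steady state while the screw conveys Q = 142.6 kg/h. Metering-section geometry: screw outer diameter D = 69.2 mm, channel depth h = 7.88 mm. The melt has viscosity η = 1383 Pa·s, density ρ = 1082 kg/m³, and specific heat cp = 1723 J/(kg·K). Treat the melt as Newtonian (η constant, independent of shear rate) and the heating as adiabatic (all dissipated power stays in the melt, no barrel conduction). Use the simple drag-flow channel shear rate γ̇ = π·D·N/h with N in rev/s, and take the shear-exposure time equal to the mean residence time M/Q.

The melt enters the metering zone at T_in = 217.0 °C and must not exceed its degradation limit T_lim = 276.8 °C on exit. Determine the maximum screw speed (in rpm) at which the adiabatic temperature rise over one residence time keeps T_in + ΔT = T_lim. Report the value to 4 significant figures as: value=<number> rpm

Q_s = Q / 3600 = 142.6 / 3600 = 0.0396111 kg/s
t_res = M / Q_s = 11.53 ÷ 0.0396111 = 291.08 s
D = 69.2 mm = 0.0692 m;  h = 7.88 mm = 0.00788 m
Allowable rise: ΔT_a = T_lim − T_in = 276.8 − 217.0 = 59.8 K
γ̇_max² = ΔT_a·ρ·cp/(η·t_res) = 59.8·1082·1723/(1383·291.08) = 276.936 s⁻²
Take the square root: γ̇_max = √(276.936) = 16.6414 s⁻¹
Solve γ̇ = πDN/h for N: N_max = γ̇_max·h/(π·D) = 16.6414 × 0.00788 / (π × 0.0692) = 0.603198 rev/s = 36.1919 rpm

value=36.19 rpm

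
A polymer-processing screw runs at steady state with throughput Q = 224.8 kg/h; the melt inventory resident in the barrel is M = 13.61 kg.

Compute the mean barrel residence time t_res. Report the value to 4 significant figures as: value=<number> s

value=218.0 s

Throughput in SI: Q_s = 224.8 kg/h ÷ 3600 s/h = 0.0624444 kg/s
Mean residence time: t_res = M/Q_s = 13.61 kg / 0.0624444 kg/s = 217.954 s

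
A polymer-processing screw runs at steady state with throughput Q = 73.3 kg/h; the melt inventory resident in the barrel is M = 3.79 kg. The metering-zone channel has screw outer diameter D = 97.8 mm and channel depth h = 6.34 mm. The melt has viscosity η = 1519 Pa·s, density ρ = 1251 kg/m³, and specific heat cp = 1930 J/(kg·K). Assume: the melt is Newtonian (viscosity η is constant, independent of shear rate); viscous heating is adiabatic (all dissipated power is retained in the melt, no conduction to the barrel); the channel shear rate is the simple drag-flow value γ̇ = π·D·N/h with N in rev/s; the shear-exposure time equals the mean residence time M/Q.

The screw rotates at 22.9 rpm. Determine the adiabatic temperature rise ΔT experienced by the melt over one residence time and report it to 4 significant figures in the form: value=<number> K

Convert throughput: Q = 73.3 kg/h = 73.3/3600 = 0.0203611 kg/s
Mean residence time: t_res = M/Q_s = 3.79 kg / 0.0203611 kg/s = 186.139 s
Convert to SI: D = 0.0978 m, h = 0.00634 m, N = 22.9/60 = 0.381667 rev/s
γ̇ = π·D·N / h = π · 0.0978 · 0.381667 / 0.00634 = 18.4963 s⁻¹
ΔT = η·γ̇²·t_res / (ρ·cp) = 1519 · (18.4963)² · 186.139 / (1251 · 1930) = 40.0634 K

value=40.06 K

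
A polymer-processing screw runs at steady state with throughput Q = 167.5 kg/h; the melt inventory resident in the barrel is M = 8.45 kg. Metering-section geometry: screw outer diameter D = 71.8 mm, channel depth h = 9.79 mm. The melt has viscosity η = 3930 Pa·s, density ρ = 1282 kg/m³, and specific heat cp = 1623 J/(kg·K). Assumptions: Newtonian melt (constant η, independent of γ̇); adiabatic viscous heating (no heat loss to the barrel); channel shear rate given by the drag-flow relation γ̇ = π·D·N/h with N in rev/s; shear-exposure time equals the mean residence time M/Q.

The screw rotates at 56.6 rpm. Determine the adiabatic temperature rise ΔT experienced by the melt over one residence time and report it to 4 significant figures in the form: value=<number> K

Convert throughput: Q = 167.5 kg/h = 167.5/3600 = 0.0465278 kg/s
t_res = M / Q_s = 8.45 ÷ 0.0465278 = 181.612 s
D = 71.8 mm = 0.0718 m;  h = 9.79 mm = 0.00979 m;  N = 56.6 rpm / 60 = 0.943333 rev/s
Shear rate: γ̇ = πDN/h = π·0.0718·0.943333/0.00979 = 21.7349 s⁻¹
ΔT = η·γ̇²·t_res / (ρ·cp) = 3930 · (21.7349)² · 181.612 / (1282 · 1623) = 162.048 K

value=162.0 K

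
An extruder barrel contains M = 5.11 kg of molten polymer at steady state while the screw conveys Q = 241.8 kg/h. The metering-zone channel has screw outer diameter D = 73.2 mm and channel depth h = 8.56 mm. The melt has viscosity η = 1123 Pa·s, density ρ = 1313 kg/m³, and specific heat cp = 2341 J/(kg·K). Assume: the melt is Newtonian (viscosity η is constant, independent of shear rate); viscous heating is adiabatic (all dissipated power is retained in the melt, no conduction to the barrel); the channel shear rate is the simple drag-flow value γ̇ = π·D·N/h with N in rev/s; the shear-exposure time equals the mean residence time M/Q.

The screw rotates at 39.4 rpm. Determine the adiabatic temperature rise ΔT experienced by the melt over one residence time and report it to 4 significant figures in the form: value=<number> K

value=8.651 K

Convert throughput: Q = 241.8 kg/h = 241.8/3600 = 0.0671667 kg/s
Mean residence time: t_res = M/Q_s = 5.11 kg / 0.0671667 kg/s = 76.0794 s
Geometry in metres: D = 73.2 mm → 0.0732 m, h = 8.56 mm → 0.00856 m; screw speed N = 39.4 rpm = 0.656667 rev/s
γ̇ = π D N / h = (π)(0.0732)(0.656667) / 0.00856 = 17.6414 s⁻¹
Adiabatic rise: ΔT = η γ̇² t_res / (ρ cp) = 1123·(17.6414)²·76.0794 / (1313·2341) = 8.65058 K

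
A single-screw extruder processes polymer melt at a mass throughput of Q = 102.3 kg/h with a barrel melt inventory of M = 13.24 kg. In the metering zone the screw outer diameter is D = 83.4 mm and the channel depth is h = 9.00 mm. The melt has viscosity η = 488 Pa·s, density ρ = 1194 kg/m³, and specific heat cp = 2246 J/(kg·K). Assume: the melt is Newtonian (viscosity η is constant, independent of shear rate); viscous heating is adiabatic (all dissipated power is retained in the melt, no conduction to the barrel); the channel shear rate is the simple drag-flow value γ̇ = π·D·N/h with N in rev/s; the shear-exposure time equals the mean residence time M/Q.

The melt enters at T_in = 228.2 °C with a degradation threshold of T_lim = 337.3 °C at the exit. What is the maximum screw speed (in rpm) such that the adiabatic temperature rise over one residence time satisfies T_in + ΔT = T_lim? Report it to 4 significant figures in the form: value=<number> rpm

value=73.93 rpm

Q_s = Q / 3600 = 102.3 / 3600 = 0.0284167 kg/s
t_res = M / Q_s = 13.24 ÷ 0.0284167 = 465.924 s
Convert to metres: D = 0.0834 m, h = 0.009 m
ΔT_a = T_lim − T_in = 337.3 °C − 228.2 °C = 109.1 K
Invert ΔT = ηγ̇²t_res/(ρcp) for γ̇: γ̇_max² = ΔT_a ρ cp / (η t_res) = 109.1·1194·2246 / (488·465.924) = 1286.78 s⁻²
Take the square root: γ̇_max = √(1286.78) = 35.8717 s⁻¹
N_max = γ̇_max·h / (π·D) = 35.8717 · 0.009 / (π · 0.0834) = 1.23219 rev/s = 73.9316 rpm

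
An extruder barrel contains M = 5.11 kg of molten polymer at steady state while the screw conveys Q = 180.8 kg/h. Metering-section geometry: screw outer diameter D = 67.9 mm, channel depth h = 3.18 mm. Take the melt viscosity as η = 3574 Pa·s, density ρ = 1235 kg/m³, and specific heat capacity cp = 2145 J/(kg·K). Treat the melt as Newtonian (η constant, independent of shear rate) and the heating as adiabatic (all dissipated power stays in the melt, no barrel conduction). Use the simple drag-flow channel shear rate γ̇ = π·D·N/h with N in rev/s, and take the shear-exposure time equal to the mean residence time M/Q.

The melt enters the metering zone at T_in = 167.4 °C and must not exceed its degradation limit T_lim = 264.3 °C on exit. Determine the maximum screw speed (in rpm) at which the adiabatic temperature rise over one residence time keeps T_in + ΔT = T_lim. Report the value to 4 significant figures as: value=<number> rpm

value=23.76 rpm

Convert throughput: Q = 180.8 kg/h = 180.8/3600 = 0.0502222 kg/s
t_res = M / Q_s = 5.11 ÷ 0.0502222 = 101.748 s
Convert to metres: D = 0.0679 m, h = 0.00318 m
Allowable rise: ΔT_a = T_lim − T_in = 264.3 − 167.4 = 96.9 K
Invert ΔT = ηγ̇²t_res/(ρcp) for γ̇: γ̇_max² = ΔT_a ρ cp / (η t_res) = 96.9·1235·2145 / (3574·101.748) = 705.892 s⁻²
γ̇_max = sqrt(705.892) = 26.5686 s⁻¹
Solve γ̇ = πDN/h for N: N_max = γ̇_max·h/(π·D) = 26.5686 × 0.00318 / (π × 0.0679) = 0.396074 rev/s = 23.7645 rpm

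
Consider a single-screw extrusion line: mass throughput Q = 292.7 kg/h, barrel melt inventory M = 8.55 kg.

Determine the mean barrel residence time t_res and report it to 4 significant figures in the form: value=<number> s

value=105.2 s

Q_s = Q / 3600 = 292.7 / 3600 = 0.0813056 kg/s
t_res = M / Q_s = 8.55 ÷ 0.0813056 = 105.159 s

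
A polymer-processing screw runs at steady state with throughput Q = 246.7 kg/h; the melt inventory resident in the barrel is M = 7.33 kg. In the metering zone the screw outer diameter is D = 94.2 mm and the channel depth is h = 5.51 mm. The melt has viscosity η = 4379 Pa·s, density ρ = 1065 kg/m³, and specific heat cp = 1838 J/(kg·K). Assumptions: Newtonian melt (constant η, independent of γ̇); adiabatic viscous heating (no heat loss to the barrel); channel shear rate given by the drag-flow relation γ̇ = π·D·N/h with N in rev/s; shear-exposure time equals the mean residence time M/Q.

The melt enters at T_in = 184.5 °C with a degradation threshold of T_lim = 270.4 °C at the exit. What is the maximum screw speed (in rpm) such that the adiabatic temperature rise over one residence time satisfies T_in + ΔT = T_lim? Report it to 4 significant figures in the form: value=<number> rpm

value=21.17 rpm

Throughput in SI: Q_s = 246.7 kg/h ÷ 3600 s/h = 0.0685278 kg/s
t_res = M / Q_s = 7.33 ÷ 0.0685278 = 106.964 s
Convert to metres: D = 0.0942 m, h = 0.00551 m
ΔT_a = T_lim − T_in = 270.4 − 184.5 = 85.9 K
γ̇_max² = ΔT_a·ρ·cp / (η·t_res) = [85.9 × 1065 × 1838] / [4379 × 106.964] = 358.985 s⁻²
γ̇_max = √358.985 = 18.9469 s⁻¹
N_max = γ̇_max h / (πD) = 18.9469·0.00551/(π·0.0942) = 0.352768 rev/s → ×60 = 21.1661 rpm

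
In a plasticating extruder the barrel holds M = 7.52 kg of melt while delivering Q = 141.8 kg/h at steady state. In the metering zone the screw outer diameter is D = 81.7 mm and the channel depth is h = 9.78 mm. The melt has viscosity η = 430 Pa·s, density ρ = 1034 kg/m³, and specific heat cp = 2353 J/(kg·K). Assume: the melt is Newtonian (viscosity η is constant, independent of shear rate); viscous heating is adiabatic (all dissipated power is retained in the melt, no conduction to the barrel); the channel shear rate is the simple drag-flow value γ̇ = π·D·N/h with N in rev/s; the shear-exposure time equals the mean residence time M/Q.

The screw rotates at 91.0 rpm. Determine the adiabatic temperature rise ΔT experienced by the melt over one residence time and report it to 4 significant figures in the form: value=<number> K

value=53.46 K

Q_s = Q / 3600 = 141.8 / 3600 = 0.0393889 kg/s
Mean residence time: t_res = M/Q_s = 7.52 kg / 0.0393889 kg/s = 190.917 s
Convert to SI: D = 0.0817 m, h = 0.00978 m, N = 91.0/60 = 1.51667 rev/s
γ̇ = π·D·N / h = π · 0.0817 · 1.51667 / 0.00978 = 39.8037 s⁻¹
Adiabatic rise: ΔT = η γ̇² t_res / (ρ cp) = 430·(39.8037)²·190.917 / (1034·2353) = 53.4585 K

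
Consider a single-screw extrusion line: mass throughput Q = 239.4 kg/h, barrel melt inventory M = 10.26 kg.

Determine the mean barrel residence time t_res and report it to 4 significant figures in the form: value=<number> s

value=154.3 s

Throughput in SI: Q_s = 239.4 kg/h ÷ 3600 s/h = 0.0665 kg/s
Mean residence time: t_res = M/Q_s = 10.26 kg / 0.0665 kg/s = 154.286 s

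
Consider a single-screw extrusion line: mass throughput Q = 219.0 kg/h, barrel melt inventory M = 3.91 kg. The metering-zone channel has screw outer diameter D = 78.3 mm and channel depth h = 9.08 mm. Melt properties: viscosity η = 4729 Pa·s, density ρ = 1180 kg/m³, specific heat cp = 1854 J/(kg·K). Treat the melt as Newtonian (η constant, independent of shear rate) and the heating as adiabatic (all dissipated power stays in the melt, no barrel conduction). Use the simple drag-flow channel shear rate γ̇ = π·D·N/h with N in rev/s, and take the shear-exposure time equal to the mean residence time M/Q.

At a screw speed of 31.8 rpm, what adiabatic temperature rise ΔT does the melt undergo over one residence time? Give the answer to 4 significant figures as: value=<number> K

Throughput in SI: Q_s = 219.0 kg/h ÷ 3600 s/h = 0.0608333 kg/s
t_res = M / Q_s = 3.91 ÷ 0.0608333 = 64.274 s
Convert to SI: D = 0.0783 m, h = 0.00908 m, N = 31.8/60 = 0.53 rev/s
γ̇ = π·D·N / h = π · 0.0783 · 0.53 / 0.00908 = 14.3583 s⁻¹
ΔT = η·γ̇²·t_res / (ρ·cp) = 4729 · (14.3583)² · 64.274 / (1180 · 1854) = 28.6428 K

value=28.64 K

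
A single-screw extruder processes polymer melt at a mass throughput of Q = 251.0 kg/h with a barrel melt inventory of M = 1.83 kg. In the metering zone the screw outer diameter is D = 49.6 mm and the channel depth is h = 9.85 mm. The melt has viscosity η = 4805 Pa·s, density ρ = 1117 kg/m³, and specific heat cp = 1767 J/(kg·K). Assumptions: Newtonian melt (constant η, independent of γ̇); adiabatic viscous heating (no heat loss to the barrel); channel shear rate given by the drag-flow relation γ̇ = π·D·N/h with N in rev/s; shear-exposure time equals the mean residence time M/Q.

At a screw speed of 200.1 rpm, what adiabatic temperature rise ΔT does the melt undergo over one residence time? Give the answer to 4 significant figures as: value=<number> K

Convert throughput: Q = 251.0 kg/h = 251.0/3600 = 0.0697222 kg/s
t_res = M / Q_s = 1.83 / 0.0697222 = 26.247 s
Geometry in metres: D = 49.6 mm → 0.0496 m, h = 9.85 mm → 0.00985 m; screw speed N = 200.1 rpm = 3.335 rev/s
γ̇ = π·D·N / h = π · 0.0496 · 3.335 / 0.00985 = 52.7583 s⁻¹
ΔT = η·γ̇²·t_res / (ρ·cp) = 4805 · (52.7583)² · 26.247 / (1117 · 1767) = 177.855 K

value=177.9 K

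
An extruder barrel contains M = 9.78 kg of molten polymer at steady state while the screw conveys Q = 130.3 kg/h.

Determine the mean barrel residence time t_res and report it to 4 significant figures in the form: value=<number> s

Q_s = Q / 3600 = 130.3 / 3600 = 0.0361944 kg/s
Mean residence time: t_res = M/Q_s = 9.78 kg / 0.0361944 kg/s = 270.207 s

value=270.2 s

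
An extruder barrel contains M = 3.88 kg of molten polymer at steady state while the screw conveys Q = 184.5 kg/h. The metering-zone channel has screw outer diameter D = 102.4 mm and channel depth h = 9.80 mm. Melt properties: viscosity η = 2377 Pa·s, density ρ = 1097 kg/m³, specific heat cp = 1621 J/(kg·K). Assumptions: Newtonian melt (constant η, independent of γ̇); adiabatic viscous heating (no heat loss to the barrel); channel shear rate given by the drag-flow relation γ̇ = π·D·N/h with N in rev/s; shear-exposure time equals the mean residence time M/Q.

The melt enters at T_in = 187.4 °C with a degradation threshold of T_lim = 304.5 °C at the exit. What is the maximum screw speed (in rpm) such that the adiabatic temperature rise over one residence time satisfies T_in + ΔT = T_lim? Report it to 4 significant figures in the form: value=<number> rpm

Convert throughput: Q = 184.5 kg/h = 184.5/3600 = 0.05125 kg/s
t_res = M / Q_s = 3.88 / 0.05125 = 75.7073 s
Convert to metres: D = 0.1024 m, h = 0.0098 m
Allowable rise: ΔT_a = T_lim − T_in = 304.5 − 187.4 = 117.1 K
Invert ΔT = ηγ̇²t_res/(ρcp) for γ̇: γ̇_max² = ΔT_a ρ cp / (η t_res) = 117.1·1097·1621 / (2377·75.7073) = 1157.12 s⁻²
γ̇_max = sqrt(1157.12) = 34.0165 s⁻¹
Solve γ̇ = πDN/h for N: N_max = γ̇_max·h/(π·D) = 34.0165 × 0.0098 / (π × 0.1024) = 1.03625 rev/s = 62.1752 rpm

value=62.18 rpm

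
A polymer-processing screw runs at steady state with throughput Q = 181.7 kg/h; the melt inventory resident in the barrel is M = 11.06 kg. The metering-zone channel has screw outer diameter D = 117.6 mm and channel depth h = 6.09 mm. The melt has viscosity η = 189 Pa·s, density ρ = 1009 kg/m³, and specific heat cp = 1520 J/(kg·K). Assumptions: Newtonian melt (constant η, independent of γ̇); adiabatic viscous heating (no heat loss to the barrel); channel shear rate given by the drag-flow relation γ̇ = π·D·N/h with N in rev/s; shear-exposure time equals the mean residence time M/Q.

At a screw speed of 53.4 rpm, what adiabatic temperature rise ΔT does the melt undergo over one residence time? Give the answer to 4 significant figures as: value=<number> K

value=78.72 K

Convert throughput: Q = 181.7 kg/h = 181.7/3600 = 0.0504722 kg/s
Mean residence time: t_res = M/Q_s = 11.06 kg / 0.0504722 kg/s = 219.13 s
Geometry in metres: D = 117.6 mm → 0.1176 m, h = 6.09 mm → 0.00609 m; screw speed N = 53.4 rpm = 0.89 rev/s
Shear rate: γ̇ = πDN/h = π·0.1176·0.89/0.00609 = 53.9921 s⁻¹
Adiabatic rise: ΔT = η γ̇² t_res / (ρ cp) = 189·(53.9921)²·219.13 / (1009·1520) = 78.7208 K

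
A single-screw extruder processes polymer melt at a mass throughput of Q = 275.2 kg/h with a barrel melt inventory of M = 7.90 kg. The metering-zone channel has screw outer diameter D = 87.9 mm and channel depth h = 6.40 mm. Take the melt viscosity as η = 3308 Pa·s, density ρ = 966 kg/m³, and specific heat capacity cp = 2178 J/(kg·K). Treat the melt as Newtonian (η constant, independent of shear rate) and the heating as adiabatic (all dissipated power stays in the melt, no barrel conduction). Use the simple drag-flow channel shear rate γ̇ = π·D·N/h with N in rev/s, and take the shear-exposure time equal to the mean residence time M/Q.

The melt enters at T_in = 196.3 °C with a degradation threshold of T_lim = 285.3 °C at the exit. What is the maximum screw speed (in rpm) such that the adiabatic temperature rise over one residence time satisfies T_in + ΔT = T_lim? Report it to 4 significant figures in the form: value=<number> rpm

value=32.54 rpm

Q_s = Q / 3600 = 275.2 / 3600 = 0.0764444 kg/s
t_res = M / Q_s = 7.90 ÷ 0.0764444 = 103.343 s
D = 87.9 mm = 0.0879 m;  h = 6.40 mm = 0.0064 m
ΔT_a = T_lim − T_in = 285.3 − 196.3 = 89 K
Invert ΔT = ηγ̇²t_res/(ρcp) for γ̇: γ̇_max² = ΔT_a ρ cp / (η t_res) = 89·966·2178 / (3308·103.343) = 547.745 s⁻²
γ̇_max = √547.745 = 23.404 s⁻¹
Solve γ̇ = πDN/h for N: N_max = γ̇_max·h/(π·D) = 23.404 × 0.0064 / (π × 0.0879) = 0.542413 rev/s = 32.5448 rpm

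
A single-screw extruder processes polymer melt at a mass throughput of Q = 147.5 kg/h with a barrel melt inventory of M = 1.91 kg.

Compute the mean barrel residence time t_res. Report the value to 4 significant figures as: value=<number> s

Q_s = Q / 3600 = 147.5 / 3600 = 0.0409722 kg/s
Mean residence time: t_res = M/Q_s = 1.91 kg / 0.0409722 kg/s = 46.6169 s

value=46.62 s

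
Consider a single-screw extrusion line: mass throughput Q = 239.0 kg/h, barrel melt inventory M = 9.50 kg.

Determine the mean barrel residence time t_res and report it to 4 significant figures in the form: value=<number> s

Q_s = Q / 3600 = 239.0 / 3600 = 0.0663889 kg/s
t_res = M / Q_s = 9.50 / 0.0663889 = 143.096 s

value=143.1 s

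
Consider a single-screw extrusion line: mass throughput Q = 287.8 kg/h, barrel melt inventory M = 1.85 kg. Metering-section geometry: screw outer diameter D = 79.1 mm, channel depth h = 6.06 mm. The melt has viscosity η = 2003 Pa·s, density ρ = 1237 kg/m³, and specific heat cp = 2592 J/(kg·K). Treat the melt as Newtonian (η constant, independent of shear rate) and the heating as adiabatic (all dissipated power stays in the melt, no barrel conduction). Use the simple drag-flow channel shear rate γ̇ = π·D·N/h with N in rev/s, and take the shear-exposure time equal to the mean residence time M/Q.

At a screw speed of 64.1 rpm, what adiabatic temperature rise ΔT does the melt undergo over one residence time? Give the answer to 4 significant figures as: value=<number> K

Q_s = Q / 3600 = 287.8 / 3600 = 0.0799444 kg/s
Mean residence time: t_res = M/Q_s = 1.85 kg / 0.0799444 kg/s = 23.1411 s
Geometry in metres: D = 79.1 mm → 0.0791 m, h = 6.06 mm → 0.00606 m; screw speed N = 64.1 rpm = 1.06833 rev/s
γ̇ = π D N / h = (π)(0.0791)(1.06833) / 0.00606 = 43.8087 s⁻¹
ΔT = η·γ̇²·t_res / (ρ·cp) = 2003 · (43.8087)² · 23.1411 / (1237 · 2592) = 27.7447 K

value=27.74 K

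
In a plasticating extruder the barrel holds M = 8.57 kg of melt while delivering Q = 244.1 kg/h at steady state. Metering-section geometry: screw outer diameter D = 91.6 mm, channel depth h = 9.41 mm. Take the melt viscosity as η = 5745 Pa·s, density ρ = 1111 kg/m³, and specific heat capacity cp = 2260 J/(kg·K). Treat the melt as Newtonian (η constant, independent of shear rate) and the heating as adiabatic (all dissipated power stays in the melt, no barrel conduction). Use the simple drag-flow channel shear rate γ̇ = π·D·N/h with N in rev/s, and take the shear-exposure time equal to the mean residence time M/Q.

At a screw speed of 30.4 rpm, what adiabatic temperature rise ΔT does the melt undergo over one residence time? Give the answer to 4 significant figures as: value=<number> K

Convert throughput: Q = 244.1 kg/h = 244.1/3600 = 0.0678056 kg/s
t_res = M / Q_s = 8.57 ÷ 0.0678056 = 126.391 s
Convert to SI: D = 0.0916 m, h = 0.00941 m, N = 30.4/60 = 0.506667 rev/s
γ̇ = π·D·N / h = π · 0.0916 · 0.506667 / 0.00941 = 15.4945 s⁻¹
Adiabatic rise: ΔT = η γ̇² t_res / (ρ cp) = 5745·(15.4945)²·126.391 / (1111·2260) = 69.4287 K

value=69.43 K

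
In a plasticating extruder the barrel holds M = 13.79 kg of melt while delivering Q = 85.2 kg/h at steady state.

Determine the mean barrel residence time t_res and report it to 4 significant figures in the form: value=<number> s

Q_s = Q / 3600 = 85.2 / 3600 = 0.0236667 kg/s
t_res = M / Q_s = 13.79 ÷ 0.0236667 = 582.676 s

value=582.7 s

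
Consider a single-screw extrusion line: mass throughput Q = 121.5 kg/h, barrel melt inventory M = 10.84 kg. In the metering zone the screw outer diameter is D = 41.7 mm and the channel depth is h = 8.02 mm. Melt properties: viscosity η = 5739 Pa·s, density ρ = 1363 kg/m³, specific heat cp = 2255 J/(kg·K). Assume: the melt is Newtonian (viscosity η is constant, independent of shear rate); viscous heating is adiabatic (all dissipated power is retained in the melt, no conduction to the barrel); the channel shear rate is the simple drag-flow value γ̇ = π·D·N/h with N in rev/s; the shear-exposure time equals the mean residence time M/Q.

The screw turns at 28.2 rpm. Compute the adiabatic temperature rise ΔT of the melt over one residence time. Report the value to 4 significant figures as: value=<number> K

value=35.35 K

Q_s = Q / 3600 = 121.5 / 3600 = 0.03375 kg/s
Mean residence time: t_res = M/Q_s = 10.84 kg / 0.03375 kg/s = 321.185 s
Convert to SI: D = 0.0417 m, h = 0.00802 m, N = 28.2/60 = 0.47 rev/s
γ̇ = π·D·N / h = π · 0.0417 · 0.47 / 0.00802 = 7.67732 s⁻¹
Adiabatic rise: ΔT = η γ̇² t_res / (ρ cp) = 5739·(7.67732)²·321.185 / (1363·2255) = 35.3483 K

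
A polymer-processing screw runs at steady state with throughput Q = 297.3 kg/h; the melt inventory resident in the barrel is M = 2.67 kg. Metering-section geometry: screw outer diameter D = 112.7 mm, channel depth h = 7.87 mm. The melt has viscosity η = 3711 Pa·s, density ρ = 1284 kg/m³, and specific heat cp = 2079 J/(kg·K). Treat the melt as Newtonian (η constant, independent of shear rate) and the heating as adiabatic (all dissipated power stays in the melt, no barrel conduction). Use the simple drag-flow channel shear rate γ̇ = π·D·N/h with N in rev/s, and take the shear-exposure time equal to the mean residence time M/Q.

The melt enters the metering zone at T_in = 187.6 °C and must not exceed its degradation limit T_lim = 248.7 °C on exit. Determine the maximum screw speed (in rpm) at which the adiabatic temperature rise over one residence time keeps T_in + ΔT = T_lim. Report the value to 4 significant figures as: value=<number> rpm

value=49.17 rpm

Q_s = Q / 3600 = 297.3 / 3600 = 0.0825833 kg/s
t_res = M / Q_s = 2.67 / 0.0825833 = 32.331 s
Convert to metres: D = 0.1127 m, h = 0.00787 m
ΔT_a = T_lim − T_in = 248.7 − 187.6 = 61.1 K
Invert ΔT = ηγ̇²t_res/(ρcp) for γ̇: γ̇_max² = ΔT_a ρ cp / (η t_res) = 61.1·1284·2079 / (3711·32.331) = 1359.41 s⁻²
γ̇_max = √1359.41 = 36.8702 s⁻¹
N_max = γ̇_max·h / (π·D) = 36.8702 · 0.00787 / (π · 0.1127) = 0.819552 rev/s = 49.1731 rpm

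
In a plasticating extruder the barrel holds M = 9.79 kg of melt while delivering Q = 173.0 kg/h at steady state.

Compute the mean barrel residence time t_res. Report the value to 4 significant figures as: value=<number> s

value=203.7 s

Q_s = Q / 3600 = 173.0 / 3600 = 0.0480556 kg/s
t_res = M / Q_s = 9.79 / 0.0480556 = 203.723 s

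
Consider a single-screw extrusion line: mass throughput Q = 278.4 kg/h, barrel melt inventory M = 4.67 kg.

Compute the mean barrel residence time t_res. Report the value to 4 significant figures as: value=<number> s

value=60.39 s

Throughput in SI: Q_s = 278.4 kg/h ÷ 3600 s/h = 0.0773333 kg/s
t_res = M / Q_s = 4.67 / 0.0773333 = 60.3879 s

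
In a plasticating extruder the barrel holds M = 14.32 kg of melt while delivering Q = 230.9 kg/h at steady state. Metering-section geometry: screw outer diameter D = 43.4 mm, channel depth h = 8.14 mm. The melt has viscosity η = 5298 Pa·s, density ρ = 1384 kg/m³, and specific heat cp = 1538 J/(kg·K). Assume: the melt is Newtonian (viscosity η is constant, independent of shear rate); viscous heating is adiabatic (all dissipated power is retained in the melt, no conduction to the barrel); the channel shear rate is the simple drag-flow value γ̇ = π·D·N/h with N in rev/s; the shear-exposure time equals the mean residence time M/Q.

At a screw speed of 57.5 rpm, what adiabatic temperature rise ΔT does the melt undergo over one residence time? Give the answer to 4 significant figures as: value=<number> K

value=143.2 K

Throughput in SI: Q_s = 230.9 kg/h ÷ 3600 s/h = 0.0641389 kg/s
t_res = M / Q_s = 14.32 / 0.0641389 = 223.265 s
Convert to SI: D = 0.0434 m, h = 0.00814 m, N = 57.5/60 = 0.958333 rev/s
Shear rate: γ̇ = πDN/h = π·0.0434·0.958333/0.00814 = 16.0521 s⁻¹
ΔT = η·γ̇²·t_res / (ρ·cp) = 5298 · (16.0521)² · 223.265 / (1384 · 1538) = 143.187 K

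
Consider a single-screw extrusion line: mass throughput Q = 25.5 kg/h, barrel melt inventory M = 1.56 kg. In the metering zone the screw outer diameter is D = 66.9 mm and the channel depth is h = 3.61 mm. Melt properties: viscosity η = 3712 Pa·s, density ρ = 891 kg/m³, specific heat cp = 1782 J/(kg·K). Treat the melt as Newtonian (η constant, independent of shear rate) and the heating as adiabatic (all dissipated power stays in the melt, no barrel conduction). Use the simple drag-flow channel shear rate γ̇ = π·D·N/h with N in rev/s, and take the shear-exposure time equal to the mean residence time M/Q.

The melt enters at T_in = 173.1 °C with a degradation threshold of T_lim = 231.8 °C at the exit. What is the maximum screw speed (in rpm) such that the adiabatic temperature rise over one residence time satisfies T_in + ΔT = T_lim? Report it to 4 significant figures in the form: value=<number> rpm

value=11.00 rpm

Convert throughput: Q = 25.5 kg/h = 25.5/3600 = 0.00708333 kg/s
Mean residence time: t_res = M/Q_s = 1.56 kg / 0.00708333 kg/s = 220.235 s
Convert to metres: D = 0.0669 m, h = 0.00361 m
Allowable rise: ΔT_a = T_lim − T_in = 231.8 − 173.1 = 58.7 K
γ̇_max² = ΔT_a·ρ·cp/(η·t_res) = 58.7·891·1782/(3712·220.235) = 114.006 s⁻²
γ̇_max = √114.006 = 10.6774 s⁻¹
N_max = γ̇_max h / (πD) = 10.6774·0.00361/(π·0.0669) = 0.183398 rev/s → ×60 = 11.0039 rpm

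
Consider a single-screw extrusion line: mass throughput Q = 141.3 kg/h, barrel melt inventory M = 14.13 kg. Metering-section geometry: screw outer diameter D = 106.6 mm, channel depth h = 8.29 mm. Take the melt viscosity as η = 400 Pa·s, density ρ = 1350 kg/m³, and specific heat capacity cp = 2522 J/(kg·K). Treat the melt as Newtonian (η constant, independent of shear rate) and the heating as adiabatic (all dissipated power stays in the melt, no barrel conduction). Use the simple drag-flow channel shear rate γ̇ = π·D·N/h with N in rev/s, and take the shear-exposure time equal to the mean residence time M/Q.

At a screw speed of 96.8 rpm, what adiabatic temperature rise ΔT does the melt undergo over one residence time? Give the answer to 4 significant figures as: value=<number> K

Throughput in SI: Q_s = 141.3 kg/h ÷ 3600 s/h = 0.03925 kg/s
t_res = M / Q_s = 14.13 ÷ 0.03925 = 360 s
Convert to SI: D = 0.1066 m, h = 0.00829 m, N = 96.8/60 = 1.61333 rev/s
γ̇ = π D N / h = (π)(0.1066)(1.61333) / 0.00829 = 65.1743 s⁻¹
Adiabatic rise: ΔT = η γ̇² t_res / (ρ cp) = 400·(65.1743)²·360 / (1350·2522) = 179.654 K

value=179.7 K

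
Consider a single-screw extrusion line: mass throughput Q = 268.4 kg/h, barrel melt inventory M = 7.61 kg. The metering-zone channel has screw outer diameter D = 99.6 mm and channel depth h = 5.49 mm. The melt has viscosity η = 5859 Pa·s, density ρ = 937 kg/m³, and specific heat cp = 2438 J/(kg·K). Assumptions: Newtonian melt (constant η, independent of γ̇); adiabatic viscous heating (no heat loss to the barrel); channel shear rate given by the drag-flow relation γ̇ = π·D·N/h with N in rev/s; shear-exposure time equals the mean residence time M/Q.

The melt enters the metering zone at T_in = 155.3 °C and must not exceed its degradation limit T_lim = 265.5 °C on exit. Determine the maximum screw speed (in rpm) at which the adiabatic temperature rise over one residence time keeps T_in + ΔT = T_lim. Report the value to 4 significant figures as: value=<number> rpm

Convert throughput: Q = 268.4 kg/h = 268.4/3600 = 0.0745556 kg/s
t_res = M / Q_s = 7.61 / 0.0745556 = 102.072 s
Convert to metres: D = 0.0996 m, h = 0.00549 m
Allowable rise: ΔT_a = T_lim − T_in = 265.5 − 155.3 = 110.2 K
γ̇_max² = ΔT_a·ρ·cp / (η·t_res) = [110.2 × 937 × 2438] / [5859 × 102.072] = 420.946 s⁻²
Take the square root: γ̇_max = √(420.946) = 20.517 s⁻¹
N_max = γ̇_max h / (πD) = 20.517·0.00549/(π·0.0996) = 0.359978 rev/s → ×60 = 21.5987 rpm

value=21.60 rpm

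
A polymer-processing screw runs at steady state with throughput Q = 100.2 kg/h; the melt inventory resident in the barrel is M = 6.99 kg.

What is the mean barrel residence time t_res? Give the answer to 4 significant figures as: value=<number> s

value=251.1 s

Convert throughput: Q = 100.2 kg/h = 100.2/3600 = 0.0278333 kg/s
t_res = M / Q_s = 6.99 / 0.0278333 = 251.138 s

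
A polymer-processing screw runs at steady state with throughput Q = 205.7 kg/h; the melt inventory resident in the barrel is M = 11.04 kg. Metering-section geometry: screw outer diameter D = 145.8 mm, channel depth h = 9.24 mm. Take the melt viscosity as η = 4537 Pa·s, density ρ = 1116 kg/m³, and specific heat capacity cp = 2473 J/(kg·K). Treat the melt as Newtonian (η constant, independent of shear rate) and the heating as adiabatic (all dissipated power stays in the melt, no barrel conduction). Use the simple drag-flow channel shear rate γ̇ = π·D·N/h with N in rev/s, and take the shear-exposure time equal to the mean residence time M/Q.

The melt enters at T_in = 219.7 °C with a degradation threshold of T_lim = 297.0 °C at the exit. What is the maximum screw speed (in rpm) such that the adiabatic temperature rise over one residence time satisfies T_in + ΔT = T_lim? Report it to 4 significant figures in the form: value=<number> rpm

value=18.88 rpm

Throughput in SI: Q_s = 205.7 kg/h ÷ 3600 s/h = 0.0571389 kg/s
t_res = M / Q_s = 11.04 ÷ 0.0571389 = 193.213 s
D = 145.8 mm = 0.1458 m;  h = 9.24 mm = 0.00924 m
Allowable rise: ΔT_a = T_lim − T_in = 297.0 − 219.7 = 77.3 K
γ̇_max² = ΔT_a·ρ·cp/(η·t_res) = 77.3·1116·2473/(4537·193.213) = 243.367 s⁻²
γ̇_max = √243.367 = 15.6002 s⁻¹
N_max = γ̇_max·h / (π·D) = 15.6002 · 0.00924 / (π · 0.1458) = 0.314699 rev/s = 18.8819 rpm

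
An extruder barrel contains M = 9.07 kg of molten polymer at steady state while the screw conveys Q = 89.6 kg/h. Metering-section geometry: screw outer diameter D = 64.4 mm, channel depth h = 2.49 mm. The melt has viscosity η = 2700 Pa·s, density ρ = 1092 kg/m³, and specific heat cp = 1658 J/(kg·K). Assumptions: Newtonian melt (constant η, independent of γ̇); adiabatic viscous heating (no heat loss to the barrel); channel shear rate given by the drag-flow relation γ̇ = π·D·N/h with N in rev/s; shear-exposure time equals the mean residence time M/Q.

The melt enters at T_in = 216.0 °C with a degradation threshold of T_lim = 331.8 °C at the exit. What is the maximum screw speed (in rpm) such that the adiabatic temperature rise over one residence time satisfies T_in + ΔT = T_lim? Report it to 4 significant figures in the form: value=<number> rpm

Convert throughput: Q = 89.6 kg/h = 89.6/3600 = 0.0248889 kg/s
Mean residence time: t_res = M/Q_s = 9.07 kg / 0.0248889 kg/s = 364.42 s
Convert to metres: D = 0.0644 m, h = 0.00249 m
ΔT_a = T_lim − T_in = 331.8 − 216.0 = 115.8 K
γ̇_max² = ΔT_a·ρ·cp/(η·t_res) = 115.8·1092·1658/(2700·364.42) = 213.084 s⁻²
Take the square root: γ̇_max = √(213.084) = 14.5974 s⁻¹
Solve γ̇ = πDN/h for N: N_max = γ̇_max·h/(π·D) = 14.5974 × 0.00249 / (π × 0.0644) = 0.179655 rev/s = 10.7793 rpm

value=10.78 rpm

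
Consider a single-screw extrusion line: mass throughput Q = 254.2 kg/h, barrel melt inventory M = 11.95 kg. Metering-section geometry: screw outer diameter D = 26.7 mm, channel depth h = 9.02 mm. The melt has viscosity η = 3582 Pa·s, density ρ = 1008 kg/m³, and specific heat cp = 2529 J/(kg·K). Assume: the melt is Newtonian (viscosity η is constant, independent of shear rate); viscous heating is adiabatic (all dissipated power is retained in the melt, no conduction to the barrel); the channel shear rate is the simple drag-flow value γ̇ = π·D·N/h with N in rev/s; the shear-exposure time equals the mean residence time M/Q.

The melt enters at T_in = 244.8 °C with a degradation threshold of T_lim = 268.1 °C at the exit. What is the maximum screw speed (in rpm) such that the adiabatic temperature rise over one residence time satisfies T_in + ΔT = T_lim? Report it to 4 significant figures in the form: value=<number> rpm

value=63.87 rpm

Q_s = Q / 3600 = 254.2 / 3600 = 0.0706111 kg/s
t_res = M / Q_s = 11.95 ÷ 0.0706111 = 169.237 s
Convert to metres: D = 0.0267 m, h = 0.00902 m
ΔT_a = T_lim − T_in = 268.1 − 244.8 = 23.3 K
Invert ΔT = ηγ̇²t_res/(ρcp) for γ̇: γ̇_max² = ΔT_a ρ cp / (η t_res) = 23.3·1008·2529 / (3582·169.237) = 97.9817 s⁻²
γ̇_max = sqrt(97.9817) = 9.89857 s⁻¹
N_max = γ̇_max·h / (π·D) = 9.89857 · 0.00902 / (π · 0.0267) = 1.06443 rev/s = 63.8659 rpm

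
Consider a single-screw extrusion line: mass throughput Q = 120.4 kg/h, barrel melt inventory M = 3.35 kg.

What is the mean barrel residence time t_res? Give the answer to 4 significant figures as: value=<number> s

Throughput in SI: Q_s = 120.4 kg/h ÷ 3600 s/h = 0.0334444 kg/s
t_res = M / Q_s = 3.35 / 0.0334444 = 100.166 s

value=100.2 s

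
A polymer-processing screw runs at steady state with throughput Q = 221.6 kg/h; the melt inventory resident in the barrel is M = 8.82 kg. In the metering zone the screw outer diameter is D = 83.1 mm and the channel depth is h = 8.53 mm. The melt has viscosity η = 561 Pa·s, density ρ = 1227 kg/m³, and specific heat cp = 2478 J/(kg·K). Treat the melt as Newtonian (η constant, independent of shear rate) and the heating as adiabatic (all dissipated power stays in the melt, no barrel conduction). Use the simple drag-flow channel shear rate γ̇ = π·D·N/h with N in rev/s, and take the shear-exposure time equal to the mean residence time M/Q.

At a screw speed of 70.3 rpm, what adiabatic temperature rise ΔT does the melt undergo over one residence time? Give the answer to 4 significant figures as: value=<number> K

Throughput in SI: Q_s = 221.6 kg/h ÷ 3600 s/h = 0.0615556 kg/s
Mean residence time: t_res = M/Q_s = 8.82 kg / 0.0615556 kg/s = 143.285 s
D = 83.1 mm = 0.0831 m;  h = 8.53 mm = 0.00853 m;  N = 70.3 rpm / 60 = 1.17167 rev/s
γ̇ = π·D·N / h = π · 0.0831 · 1.17167 / 0.00853 = 35.8596 s⁻¹
ΔT = η·γ̇²·t_res / (ρ·cp) = 561 · (35.8596)² · 143.285 / (1227 · 2478) = 33.9962 K

value=34.00 K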